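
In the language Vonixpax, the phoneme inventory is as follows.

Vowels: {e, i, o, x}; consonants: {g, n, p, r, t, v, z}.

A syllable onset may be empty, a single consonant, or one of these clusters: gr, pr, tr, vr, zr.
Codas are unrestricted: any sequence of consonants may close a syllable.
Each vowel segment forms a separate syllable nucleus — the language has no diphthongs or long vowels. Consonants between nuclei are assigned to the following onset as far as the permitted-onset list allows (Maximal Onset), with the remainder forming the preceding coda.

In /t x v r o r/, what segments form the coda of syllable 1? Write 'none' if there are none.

none

The vowels are x, o — 2 nuclei, so 2 syllables.
Between /x/ (V1) and /o/ (V2): cluster /vr/ — /vr/ is itself a permitted onset, so the whole cluster goes right; preceding coda = ∅.
Result: tx.vror.
Syllable 1 is /tx/: onset /t/, nucleus /x/, coda ∅.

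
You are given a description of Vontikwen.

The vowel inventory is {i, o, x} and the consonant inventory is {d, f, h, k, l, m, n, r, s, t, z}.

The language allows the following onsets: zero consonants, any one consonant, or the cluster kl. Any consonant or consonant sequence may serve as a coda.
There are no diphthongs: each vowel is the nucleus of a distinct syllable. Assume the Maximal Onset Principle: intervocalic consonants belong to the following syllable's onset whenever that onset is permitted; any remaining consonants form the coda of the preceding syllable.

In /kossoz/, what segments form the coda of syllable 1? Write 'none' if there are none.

Vowels present: o, o; each is a nucleus, giving 2 syllables.
V1 /o/ – V2 /o/: /ss/; trying suffixes from longest down, /s/ is the first permitted one, so coda /s/ | onset /s/.
Result: kos.soz.
Syllable 1 is /kos/: onset /k/, nucleus /o/, coda /s/.

s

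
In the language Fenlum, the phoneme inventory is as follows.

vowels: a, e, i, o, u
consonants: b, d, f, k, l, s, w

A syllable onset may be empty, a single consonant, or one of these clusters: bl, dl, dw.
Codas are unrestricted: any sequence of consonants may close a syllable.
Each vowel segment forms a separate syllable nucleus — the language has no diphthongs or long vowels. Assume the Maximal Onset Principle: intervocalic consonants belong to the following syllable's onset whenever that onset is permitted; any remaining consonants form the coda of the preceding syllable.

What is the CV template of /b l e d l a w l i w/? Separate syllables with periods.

CCV.CCVC.CVC

Nuclei (vowels): e, a, i → 3 syllables.
/e…a/ gap (V1→V2): /dl/ — entire cluster is a permitted onset → onset /dl/, coda ∅.
/a…i/ gap (V2→V3): cluster /wl/ — the longest permitted-onset suffix is /l/; onset = /l/, preceding coda = /w/.
Syllabification: ble.dlaw.liw.
Mapping each syllable to C/V: /ble/ → CCV, /dlaw/ → CCVC, /liw/ → CVC.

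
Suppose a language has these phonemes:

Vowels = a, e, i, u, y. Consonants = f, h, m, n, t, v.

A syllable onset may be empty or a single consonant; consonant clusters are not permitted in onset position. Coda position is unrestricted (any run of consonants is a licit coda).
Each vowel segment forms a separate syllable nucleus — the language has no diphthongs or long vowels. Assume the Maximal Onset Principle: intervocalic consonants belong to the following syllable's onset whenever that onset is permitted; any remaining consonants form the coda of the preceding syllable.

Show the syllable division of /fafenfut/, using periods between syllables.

fa.fen.fut

Vowels present: a, e, u; each is a nucleus, giving 3 syllables.
/a…e/ gap (V1→V2): just /f/ — single C goes to the following onset.
/e…u/ gap (V2→V3): cluster /nf/ — the longest permitted-onset suffix is /f/; onset = /f/, preceding coda = /n/.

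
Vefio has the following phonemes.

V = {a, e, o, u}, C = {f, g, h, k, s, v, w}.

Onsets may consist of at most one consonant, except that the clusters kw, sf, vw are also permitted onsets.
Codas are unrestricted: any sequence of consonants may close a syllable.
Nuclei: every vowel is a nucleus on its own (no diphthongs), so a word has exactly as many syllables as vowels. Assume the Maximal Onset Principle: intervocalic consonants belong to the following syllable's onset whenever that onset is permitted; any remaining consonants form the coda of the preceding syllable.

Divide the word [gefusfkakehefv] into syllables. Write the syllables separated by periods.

ge.fusf.ka.ke.hefv

The vowels are e, u, a, e, e — 5 nuclei, so 5 syllables.
σ1/σ2 boundary: /f/ is a single consonant, so it becomes the next onset.
σ2/σ3 boundary: cluster /sfk/ — the longest permitted-onset suffix is /k/; onset = /k/, preceding coda = /sf/.
σ3/σ4 boundary: /k/ → onset of the next syllable (single consonants are always licit onsets).
σ4/σ5 boundary: /h/ → onset of the next syllable (single consonants are always licit onsets).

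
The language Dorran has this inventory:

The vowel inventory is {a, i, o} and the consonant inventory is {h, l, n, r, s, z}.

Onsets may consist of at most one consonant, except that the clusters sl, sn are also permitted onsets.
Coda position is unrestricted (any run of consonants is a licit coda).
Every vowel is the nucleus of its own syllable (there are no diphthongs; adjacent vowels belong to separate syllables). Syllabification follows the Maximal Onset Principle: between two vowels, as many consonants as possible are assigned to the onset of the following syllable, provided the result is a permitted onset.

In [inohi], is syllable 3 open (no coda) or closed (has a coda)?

open

Nuclei (vowels): i, o, i → 3 syllables.
/i…o/ gap (V1→V2): /n/ is a single consonant, so it becomes the next onset.
/o…i/ gap (V2→V3): /h/ → onset of the next syllable (single consonants are always licit onsets).
Putting it together: i.no.hi.
Syllable 3 is /hi/; it ends in its nucleus with no coda, so it is open.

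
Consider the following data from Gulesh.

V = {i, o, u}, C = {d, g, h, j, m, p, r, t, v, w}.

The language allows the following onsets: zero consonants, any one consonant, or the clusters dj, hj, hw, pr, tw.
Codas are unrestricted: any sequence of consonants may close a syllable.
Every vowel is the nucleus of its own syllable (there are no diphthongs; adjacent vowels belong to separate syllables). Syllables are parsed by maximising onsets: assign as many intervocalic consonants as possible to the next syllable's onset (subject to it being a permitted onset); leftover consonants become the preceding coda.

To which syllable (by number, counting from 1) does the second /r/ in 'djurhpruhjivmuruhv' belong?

Nuclei (vowels): u, u, i, u, u → 5 syllables.
Between /u/ (V1) and /u/ (V2): /rhpr/ splits as /rh/ + /pr/ (/pr/ is the longest suffix that is a licit onset).
Between /u/ (V2) and /i/ (V3): /hj/ — entire cluster is a permitted onset → onset /hj/, coda ∅.
Between /i/ (V3) and /u/ (V4): /vm/ splits as /v/ + /m/ (/m/ is the longest suffix that is a licit onset).
Between /u/ (V4) and /u/ (V5): /r/ is a single consonant, so it becomes the next onset.
Putting it together: djurh.pru.hjiv.mu.ruhv.
The second /r/ is in the onset of syllable 2 (/pru/).

2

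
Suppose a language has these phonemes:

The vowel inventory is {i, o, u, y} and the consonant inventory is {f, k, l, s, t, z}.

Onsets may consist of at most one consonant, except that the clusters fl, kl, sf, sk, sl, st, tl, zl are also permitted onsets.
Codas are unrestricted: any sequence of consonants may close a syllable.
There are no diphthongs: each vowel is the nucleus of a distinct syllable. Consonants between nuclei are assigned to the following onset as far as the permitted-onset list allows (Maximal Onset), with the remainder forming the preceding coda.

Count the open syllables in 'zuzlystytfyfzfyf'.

2

Vowels present: u, y, y, y, y; each is a nucleus, giving 5 syllables.
σ1/σ2 boundary: /zl/ is a licit onset in full, so it all attaches to the next syllable.
σ2/σ3 boundary: cluster /st/ — /st/ is itself a permitted onset, so the whole cluster goes right; preceding coda = ∅.
σ3/σ4 boundary: cluster /tf/ — the longest permitted-onset suffix is /f/; onset = /f/, preceding coda = /t/.
σ4/σ5 boundary: /fzf/ splits as /fz/ + /f/ (/f/ is the longest suffix that is a licit onset).
Syllabification: zu.zly.styt.fyfz.fyf.
Classifying each syllable: /zu/ (open), /zly/ (open), /styt/ (closed), /fyfz/ (closed), /fyf/ (closed).
Open syllables: 2.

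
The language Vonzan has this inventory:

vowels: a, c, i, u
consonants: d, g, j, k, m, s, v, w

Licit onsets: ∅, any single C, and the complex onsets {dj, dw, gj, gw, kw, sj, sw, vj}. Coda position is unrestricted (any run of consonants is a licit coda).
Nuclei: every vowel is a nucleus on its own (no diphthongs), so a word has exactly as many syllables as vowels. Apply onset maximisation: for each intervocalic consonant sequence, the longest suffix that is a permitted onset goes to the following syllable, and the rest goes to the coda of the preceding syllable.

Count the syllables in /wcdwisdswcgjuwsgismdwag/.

Vowels present: c, i, c, u, i, a; each is a nucleus, giving 6 syllables.

6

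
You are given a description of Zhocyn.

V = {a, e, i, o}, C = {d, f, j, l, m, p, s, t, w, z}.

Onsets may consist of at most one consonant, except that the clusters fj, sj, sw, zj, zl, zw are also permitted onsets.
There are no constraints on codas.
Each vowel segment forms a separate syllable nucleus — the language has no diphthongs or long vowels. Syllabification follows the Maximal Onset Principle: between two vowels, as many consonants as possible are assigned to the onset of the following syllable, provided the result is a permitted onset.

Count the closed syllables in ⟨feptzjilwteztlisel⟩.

4

Vowels present: e, i, e, i, e; each is a nucleus, giving 5 syllables.
Between /e/ (V1) and /i/ (V2): /ptzj/; trying suffixes from longest down, /zj/ is the first permitted one, so coda /pt/ | onset /zj/.
Between /i/ (V2) and /e/ (V3): /lwt/ splits as /lw/ + /t/ (/t/ is the longest suffix that is a licit onset).
Between /e/ (V3) and /i/ (V4): /ztl/; trying suffixes from longest down, /l/ is the first permitted one, so coda /zt/ | onset /l/.
Between /i/ (V4) and /e/ (V5): just /s/ — single C goes to the following onset.
Result: fept.zjilw.tezt.li.sel.
Classifying each syllable: /fept/ (closed), /zjilw/ (closed), /tezt/ (closed), /li/ (open), /sel/ (closed).
Closed syllables: 4.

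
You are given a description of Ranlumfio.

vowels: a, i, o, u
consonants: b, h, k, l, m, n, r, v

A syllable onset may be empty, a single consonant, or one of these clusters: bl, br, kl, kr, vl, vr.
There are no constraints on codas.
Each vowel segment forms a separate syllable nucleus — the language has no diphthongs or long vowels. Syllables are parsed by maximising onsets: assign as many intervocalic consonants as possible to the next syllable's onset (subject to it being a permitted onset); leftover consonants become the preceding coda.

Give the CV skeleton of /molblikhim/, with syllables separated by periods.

Vowels present: o, i, i; each is a nucleus, giving 3 syllables.
/o…i/ gap (V1→V2): /lbl/ splits as /l/ + /bl/ (/bl/ is the longest suffix that is a licit onset).
/i…i/ gap (V2→V3): /kh/ splits as /k/ + /h/ (/h/ is the longest suffix that is a licit onset).
Putting it together: mol.blik.him.
Mapping each syllable to C/V: /mol/ → CVC, /blik/ → CCVC, /him/ → CVC.

CVC.CCVC.CVC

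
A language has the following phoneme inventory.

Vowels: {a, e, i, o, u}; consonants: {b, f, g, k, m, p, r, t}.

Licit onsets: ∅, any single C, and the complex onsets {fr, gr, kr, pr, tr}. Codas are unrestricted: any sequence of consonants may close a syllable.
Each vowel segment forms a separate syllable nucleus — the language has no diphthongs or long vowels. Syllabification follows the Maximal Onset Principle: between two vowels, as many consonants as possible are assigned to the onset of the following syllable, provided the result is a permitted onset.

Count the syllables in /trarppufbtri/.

3

The vowels are a, u, i — 3 nuclei, so 3 syllables.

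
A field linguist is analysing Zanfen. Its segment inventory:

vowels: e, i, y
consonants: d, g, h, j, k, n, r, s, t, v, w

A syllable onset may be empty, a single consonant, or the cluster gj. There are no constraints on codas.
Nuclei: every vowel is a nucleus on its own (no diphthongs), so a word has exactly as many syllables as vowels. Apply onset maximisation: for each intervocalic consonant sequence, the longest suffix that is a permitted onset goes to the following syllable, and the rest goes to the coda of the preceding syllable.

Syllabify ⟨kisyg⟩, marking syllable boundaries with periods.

Vowels present: i, y; each is a nucleus, giving 2 syllables.
σ1/σ2 boundary: /s/ → onset of the next syllable (single consonants are always licit onsets).

ki.syg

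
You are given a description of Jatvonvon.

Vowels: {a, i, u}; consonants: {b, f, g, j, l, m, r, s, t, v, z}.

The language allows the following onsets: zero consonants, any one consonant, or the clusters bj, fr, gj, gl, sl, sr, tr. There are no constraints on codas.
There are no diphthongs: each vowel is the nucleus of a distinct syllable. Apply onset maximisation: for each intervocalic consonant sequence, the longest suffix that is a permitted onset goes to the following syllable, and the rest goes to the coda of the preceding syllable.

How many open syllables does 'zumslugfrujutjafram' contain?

The vowels are u, u, u, u, a, a — 6 nuclei, so 6 syllables.
Between /u/ (V1) and /u/ (V2): cluster /msl/ — the longest permitted-onset suffix is /sl/; onset = /sl/, preceding coda = /m/.
Between /u/ (V2) and /u/ (V3): /gfr/ splits as /g/ + /fr/ (/fr/ is the longest suffix that is a licit onset).
Between /u/ (V3) and /u/ (V4): just /j/ — single C goes to the following onset.
Between /u/ (V4) and /a/ (V5): /tj/; trying suffixes from longest down, /j/ is the first permitted one, so coda /t/ | onset /j/.
Between /a/ (V5) and /a/ (V6): /fr/ — entire cluster is a permitted onset → onset /fr/, coda ∅.
Syllabification: zum.slug.fru.jut.ja.fram.
Classifying each syllable: /zum/ (closed), /slug/ (closed), /fru/ (open), /jut/ (closed), /ja/ (open), /fram/ (closed).
Open syllables: 2.

2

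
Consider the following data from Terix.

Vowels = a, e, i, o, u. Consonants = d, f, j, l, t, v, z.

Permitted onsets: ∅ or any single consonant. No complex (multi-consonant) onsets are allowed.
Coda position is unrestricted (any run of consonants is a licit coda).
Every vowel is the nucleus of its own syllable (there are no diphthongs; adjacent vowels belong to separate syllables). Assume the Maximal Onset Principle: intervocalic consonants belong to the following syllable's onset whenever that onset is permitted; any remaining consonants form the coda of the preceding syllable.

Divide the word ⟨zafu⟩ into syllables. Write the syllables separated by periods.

za.fu

Vowels present: a, u; each is a nucleus, giving 2 syllables.
/a…u/ gap (V1→V2): just /f/ — single C goes to the following onset.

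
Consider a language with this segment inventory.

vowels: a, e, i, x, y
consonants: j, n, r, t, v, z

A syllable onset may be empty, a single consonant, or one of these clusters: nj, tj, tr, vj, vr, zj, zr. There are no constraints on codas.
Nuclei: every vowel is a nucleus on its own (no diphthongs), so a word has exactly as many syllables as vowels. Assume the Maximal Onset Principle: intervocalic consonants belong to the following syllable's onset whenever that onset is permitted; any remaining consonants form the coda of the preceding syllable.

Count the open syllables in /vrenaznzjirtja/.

Vowels present: e, a, i, a; each is a nucleus, giving 4 syllables.
/e…a/ gap (V1→V2): /n/ → onset of the next syllable (single consonants are always licit onsets).
/a…i/ gap (V2→V3): cluster /znzj/ — the longest permitted-onset suffix is /zj/; onset = /zj/, preceding coda = /zn/.
/i…a/ gap (V3→V4): /rtj/ — longest licit onset from the right is /tj/, leaving /r/ as coda.
Result: vre.nazn.zjir.tja.
Classifying each syllable: /vre/ (open), /nazn/ (closed), /zjir/ (closed), /tja/ (open).
Open syllables: 2.

2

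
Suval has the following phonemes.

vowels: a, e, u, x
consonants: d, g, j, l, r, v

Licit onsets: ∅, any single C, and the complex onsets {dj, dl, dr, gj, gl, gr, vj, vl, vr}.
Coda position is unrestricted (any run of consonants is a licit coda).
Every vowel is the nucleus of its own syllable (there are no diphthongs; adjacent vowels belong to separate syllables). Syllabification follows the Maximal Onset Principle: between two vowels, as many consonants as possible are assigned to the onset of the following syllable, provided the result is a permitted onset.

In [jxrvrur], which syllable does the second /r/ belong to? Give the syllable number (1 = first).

Nuclei (vowels): x, u → 2 syllables.
V1 /x/ – V2 /u/: /rvr/; trying suffixes from longest down, /vr/ is the first permitted one, so coda /r/ | onset /vr/.
Putting it together: jxr.vrur.
The second /r/ is in the onset of syllable 2 (/vrur/).

2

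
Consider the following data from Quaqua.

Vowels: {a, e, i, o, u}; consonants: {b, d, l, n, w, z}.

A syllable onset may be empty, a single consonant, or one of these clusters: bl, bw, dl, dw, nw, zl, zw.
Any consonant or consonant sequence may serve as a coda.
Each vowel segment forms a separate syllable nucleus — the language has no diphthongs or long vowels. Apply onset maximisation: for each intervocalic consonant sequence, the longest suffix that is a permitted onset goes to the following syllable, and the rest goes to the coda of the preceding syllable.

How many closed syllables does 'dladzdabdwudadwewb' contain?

The vowels are a, a, u, a, e — 5 nuclei, so 5 syllables.
Between /a/ (V1) and /a/ (V2): cluster /dzd/ — the longest permitted-onset suffix is /d/; onset = /d/, preceding coda = /dz/.
Between /a/ (V2) and /u/ (V3): /bdw/ — longest licit onset from the right is /dw/, leaving /b/ as coda.
Between /u/ (V3) and /a/ (V4): just /d/ — single C goes to the following onset.
Between /a/ (V4) and /e/ (V5): /dw/ is a licit onset in full, so it all attaches to the next syllable.
So the parse is dladz.dab.dwu.da.dwewb.
Classifying each syllable: /dladz/ (closed), /dab/ (closed), /dwu/ (open), /da/ (open), /dwewb/ (closed).
Closed syllables: 3.

3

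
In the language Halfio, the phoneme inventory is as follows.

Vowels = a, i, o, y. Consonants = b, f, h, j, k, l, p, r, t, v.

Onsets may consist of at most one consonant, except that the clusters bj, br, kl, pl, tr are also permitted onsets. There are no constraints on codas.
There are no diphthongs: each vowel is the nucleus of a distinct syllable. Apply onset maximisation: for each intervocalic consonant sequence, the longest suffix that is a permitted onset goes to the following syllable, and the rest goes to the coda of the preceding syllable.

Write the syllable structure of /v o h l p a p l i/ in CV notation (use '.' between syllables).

Nuclei (vowels): o, a, i → 3 syllables.
V1 /o/ – V2 /a/: /hlp/ splits as /hl/ + /p/ (/p/ is the longest suffix that is a licit onset).
V2 /a/ – V3 /i/: /pl/ — entire cluster is a permitted onset → onset /pl/, coda ∅.
Result: vohl.pa.pli.
Mapping each syllable to C/V: /vohl/ → CVCC, /pa/ → CV, /pli/ → CCV.

CVCC.CV.CCV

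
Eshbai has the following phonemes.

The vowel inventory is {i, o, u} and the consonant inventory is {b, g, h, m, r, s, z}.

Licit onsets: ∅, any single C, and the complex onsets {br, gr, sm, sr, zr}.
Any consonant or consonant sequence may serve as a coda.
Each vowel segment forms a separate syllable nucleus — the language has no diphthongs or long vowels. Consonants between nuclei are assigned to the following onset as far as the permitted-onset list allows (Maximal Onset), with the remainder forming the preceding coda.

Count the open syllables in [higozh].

1

The vowels are i, o — 2 nuclei, so 2 syllables.
Between /i/ (V1) and /o/ (V2): just /g/ — single C goes to the following onset.
Putting it together: hi.gozh.
Classifying each syllable: /hi/ (open), /gozh/ (closed).
Open syllables: 1.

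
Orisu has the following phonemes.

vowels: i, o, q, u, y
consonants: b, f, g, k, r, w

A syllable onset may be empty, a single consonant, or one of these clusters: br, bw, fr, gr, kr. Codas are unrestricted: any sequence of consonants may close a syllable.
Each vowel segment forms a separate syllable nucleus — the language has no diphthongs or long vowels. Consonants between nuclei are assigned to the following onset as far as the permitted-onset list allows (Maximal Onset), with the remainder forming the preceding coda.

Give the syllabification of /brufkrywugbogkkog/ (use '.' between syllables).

Vowels present: u, y, u, o, o; each is a nucleus, giving 5 syllables.
Between /u/ (V1) and /y/ (V2): cluster /fkr/ — the longest permitted-onset suffix is /kr/; onset = /kr/, preceding coda = /f/.
Between /y/ (V2) and /u/ (V3): /w/ is a single consonant, so it becomes the next onset.
Between /u/ (V3) and /o/ (V4): cluster /gb/ — the longest permitted-onset suffix is /b/; onset = /b/, preceding coda = /g/.
Between /o/ (V4) and /o/ (V5): cluster /gkk/ — the longest permitted-onset suffix is /k/; onset = /k/, preceding coda = /gk/.

bruf.kry.wug.bogk.kog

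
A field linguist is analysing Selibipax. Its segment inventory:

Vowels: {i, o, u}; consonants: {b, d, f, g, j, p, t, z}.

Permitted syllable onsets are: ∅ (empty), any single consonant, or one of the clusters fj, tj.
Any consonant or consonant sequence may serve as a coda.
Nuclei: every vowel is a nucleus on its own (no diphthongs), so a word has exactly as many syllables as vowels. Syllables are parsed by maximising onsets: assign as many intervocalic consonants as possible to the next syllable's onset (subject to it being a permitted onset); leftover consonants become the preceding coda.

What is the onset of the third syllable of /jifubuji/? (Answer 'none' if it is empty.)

b

The vowels are i, u, u, i — 4 nuclei, so 4 syllables.
Between /i/ (V1) and /u/ (V2): /f/ → onset of the next syllable (single consonants are always licit onsets).
Between /u/ (V2) and /u/ (V3): /b/ is a single consonant, so it becomes the next onset.
Between /u/ (V3) and /i/ (V4): just /j/ — single C goes to the following onset.
Syllabification: ji.fu.bu.ji.
Syllable 3 is /bu/: onset /b/, nucleus /u/, coda ∅.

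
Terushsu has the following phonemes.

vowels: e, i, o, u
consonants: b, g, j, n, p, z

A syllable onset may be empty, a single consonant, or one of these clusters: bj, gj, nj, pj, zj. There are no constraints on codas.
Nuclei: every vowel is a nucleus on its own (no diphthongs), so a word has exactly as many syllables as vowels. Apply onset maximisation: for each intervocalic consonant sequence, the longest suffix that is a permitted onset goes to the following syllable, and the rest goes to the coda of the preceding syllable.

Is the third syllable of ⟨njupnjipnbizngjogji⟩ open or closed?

closed

Nuclei (vowels): u, i, i, o, i → 5 syllables.
V1 /u/ – V2 /i/: /pnj/ splits as /p/ + /nj/ (/nj/ is the longest suffix that is a licit onset).
V2 /i/ – V3 /i/: /pnb/ — longest licit onset from the right is /b/, leaving /pn/ as coda.
V3 /i/ – V4 /o/: /zngj/ splits as /zn/ + /gj/ (/gj/ is the longest suffix that is a licit onset).
V4 /o/ – V5 /i/: /gj/ is a licit onset in full, so it all attaches to the next syllable.
Syllabification: njup.njipn.bizn.gjo.gji.
Syllable 3 is /bizn/ with coda /zn/, so it is closed.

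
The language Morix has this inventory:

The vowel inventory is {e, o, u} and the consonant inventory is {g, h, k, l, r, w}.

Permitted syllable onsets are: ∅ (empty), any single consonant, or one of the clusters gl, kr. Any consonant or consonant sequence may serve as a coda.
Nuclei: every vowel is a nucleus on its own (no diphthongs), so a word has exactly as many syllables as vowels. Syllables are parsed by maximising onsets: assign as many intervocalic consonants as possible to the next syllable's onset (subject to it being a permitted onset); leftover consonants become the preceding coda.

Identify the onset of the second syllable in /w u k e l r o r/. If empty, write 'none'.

The vowels are u, e, o — 3 nuclei, so 3 syllables.
/u…e/ gap (V1→V2): just /k/ — single C goes to the following onset.
/e…o/ gap (V2→V3): cluster /lr/ — the longest permitted-onset suffix is /r/; onset = /r/, preceding coda = /l/.
So the parse is wu.kel.ror.
Syllable 2 is /kel/: onset /k/, nucleus /e/, coda /l/.

k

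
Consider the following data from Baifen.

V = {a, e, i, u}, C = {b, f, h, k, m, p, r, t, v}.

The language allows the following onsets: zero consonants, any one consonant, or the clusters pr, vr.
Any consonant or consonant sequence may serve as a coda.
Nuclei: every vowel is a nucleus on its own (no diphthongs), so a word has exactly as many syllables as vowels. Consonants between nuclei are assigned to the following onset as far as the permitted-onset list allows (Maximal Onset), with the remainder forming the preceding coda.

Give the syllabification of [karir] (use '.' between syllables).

ka.rir

Vowels present: a, i; each is a nucleus, giving 2 syllables.
V1 /a/ – V2 /i/: just /r/ — single C goes to the following onset.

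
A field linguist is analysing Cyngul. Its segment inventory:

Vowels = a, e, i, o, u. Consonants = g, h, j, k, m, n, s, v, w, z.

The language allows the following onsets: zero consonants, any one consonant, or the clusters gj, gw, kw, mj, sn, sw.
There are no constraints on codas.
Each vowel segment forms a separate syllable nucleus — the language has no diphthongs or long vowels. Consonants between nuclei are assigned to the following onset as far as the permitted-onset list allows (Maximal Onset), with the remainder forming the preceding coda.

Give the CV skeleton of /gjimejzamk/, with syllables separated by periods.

The vowels are i, e, a — 3 nuclei, so 3 syllables.
Between /i/ (V1) and /e/ (V2): /m/ is a single consonant, so it becomes the next onset.
Between /e/ (V2) and /a/ (V3): cluster /jz/ — the longest permitted-onset suffix is /z/; onset = /z/, preceding coda = /j/.
Syllabification: gji.mej.zamk.
Mapping each syllable to C/V: /gji/ → CCV, /mej/ → CVC, /zamk/ → CVCC.

CCV.CVC.CVCC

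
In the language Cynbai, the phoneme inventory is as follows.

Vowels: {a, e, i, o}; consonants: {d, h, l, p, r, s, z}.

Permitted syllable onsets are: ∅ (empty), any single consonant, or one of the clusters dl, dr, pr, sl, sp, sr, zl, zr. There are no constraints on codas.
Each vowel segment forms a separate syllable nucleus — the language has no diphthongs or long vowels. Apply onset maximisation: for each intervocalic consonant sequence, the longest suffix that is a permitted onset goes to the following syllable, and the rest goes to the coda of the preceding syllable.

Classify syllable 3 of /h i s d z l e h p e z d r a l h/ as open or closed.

The vowels are i, e, e, a — 4 nuclei, so 4 syllables.
/i…e/ gap (V1→V2): /sdzl/; trying suffixes from longest down, /zl/ is the first permitted one, so coda /sd/ | onset /zl/.
/e…e/ gap (V2→V3): cluster /hp/ — the longest permitted-onset suffix is /p/; onset = /p/, preceding coda = /h/.
/e…a/ gap (V3→V4): /zdr/ splits as /z/ + /dr/ (/dr/ is the longest suffix that is a licit onset).
Syllabification: hisd.zleh.pez.dralh.
Syllable 3 is /pez/ with coda /z/, so it is closed.

closed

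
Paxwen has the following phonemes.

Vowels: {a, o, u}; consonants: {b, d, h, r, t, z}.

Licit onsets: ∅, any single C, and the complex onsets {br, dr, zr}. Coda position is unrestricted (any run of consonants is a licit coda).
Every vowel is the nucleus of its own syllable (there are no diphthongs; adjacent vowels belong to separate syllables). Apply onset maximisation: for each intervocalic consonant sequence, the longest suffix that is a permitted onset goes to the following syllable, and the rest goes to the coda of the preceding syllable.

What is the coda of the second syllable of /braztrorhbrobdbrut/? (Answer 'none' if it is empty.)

The vowels are a, o, o, u — 4 nuclei, so 4 syllables.
σ1/σ2 boundary: /ztr/; trying suffixes from longest down, /r/ is the first permitted one, so coda /zt/ | onset /r/.
σ2/σ3 boundary: cluster /rhbr/ — the longest permitted-onset suffix is /br/; onset = /br/, preceding coda = /rh/.
σ3/σ4 boundary: cluster /bdbr/ — the longest permitted-onset suffix is /br/; onset = /br/, preceding coda = /bd/.
Putting it together: brazt.rorh.brobd.brut.
Syllable 2 is /rorh/: onset /r/, nucleus /o/, coda /rh/.

rh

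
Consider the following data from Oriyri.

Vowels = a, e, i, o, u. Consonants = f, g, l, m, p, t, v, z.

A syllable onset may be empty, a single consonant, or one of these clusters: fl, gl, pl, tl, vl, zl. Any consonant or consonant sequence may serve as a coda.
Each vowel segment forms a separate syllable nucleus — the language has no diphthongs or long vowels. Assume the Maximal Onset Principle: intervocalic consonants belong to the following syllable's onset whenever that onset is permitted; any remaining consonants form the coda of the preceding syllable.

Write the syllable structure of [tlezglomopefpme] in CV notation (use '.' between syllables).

CCVC.CCV.CV.CVCC.CV

The vowels are e, o, o, e, e — 5 nuclei, so 5 syllables.
V1 /e/ – V2 /o/: cluster /zgl/ — the longest permitted-onset suffix is /gl/; onset = /gl/, preceding coda = /z/.
V2 /o/ – V3 /o/: /m/ → onset of the next syllable (single consonants are always licit onsets).
V3 /o/ – V4 /e/: /p/ → onset of the next syllable (single consonants are always licit onsets).
V4 /e/ – V5 /e/: /fpm/ splits as /fp/ + /m/ (/m/ is the longest suffix that is a licit onset).
So the parse is tlez.glo.mo.pefp.me.
Mapping each syllable to C/V: /tlez/ → CCVC, /glo/ → CCV, /mo/ → CV, /pefp/ → CVCC, /me/ → CV.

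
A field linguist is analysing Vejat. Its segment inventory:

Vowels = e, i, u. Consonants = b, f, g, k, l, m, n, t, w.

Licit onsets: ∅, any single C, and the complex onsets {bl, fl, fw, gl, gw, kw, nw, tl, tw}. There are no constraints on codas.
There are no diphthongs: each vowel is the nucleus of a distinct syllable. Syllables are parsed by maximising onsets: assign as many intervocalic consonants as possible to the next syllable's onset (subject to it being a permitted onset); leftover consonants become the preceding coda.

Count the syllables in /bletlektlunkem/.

4

The vowels are e, e, u, e — 4 nuclei, so 4 syllables.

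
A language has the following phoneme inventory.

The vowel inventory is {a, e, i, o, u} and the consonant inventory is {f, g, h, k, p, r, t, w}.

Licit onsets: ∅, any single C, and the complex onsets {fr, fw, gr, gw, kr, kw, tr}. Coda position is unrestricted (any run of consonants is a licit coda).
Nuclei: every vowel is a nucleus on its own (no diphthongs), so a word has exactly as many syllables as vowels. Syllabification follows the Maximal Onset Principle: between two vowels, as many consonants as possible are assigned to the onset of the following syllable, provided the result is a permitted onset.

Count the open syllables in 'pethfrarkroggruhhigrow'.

Nuclei (vowels): e, a, o, u, i, o → 6 syllables.
/e…a/ gap (V1→V2): cluster /thfr/ — the longest permitted-onset suffix is /fr/; onset = /fr/, preceding coda = /th/.
/a…o/ gap (V2→V3): cluster /rkr/ — the longest permitted-onset suffix is /kr/; onset = /kr/, preceding coda = /r/.
/o…u/ gap (V3→V4): /ggr/ — longest licit onset from the right is /gr/, leaving /g/ as coda.
/u…i/ gap (V4→V5): /hh/ splits as /h/ + /h/ (/h/ is the longest suffix that is a licit onset).
/i…o/ gap (V5→V6): cluster /gr/ — /gr/ is itself a permitted onset, so the whole cluster goes right; preceding coda = ∅.
Result: peth.frar.krog.gruh.hi.grow.
Classifying each syllable: /peth/ (closed), /frar/ (closed), /krog/ (closed), /gruh/ (closed), /hi/ (open), /grow/ (closed).
Open syllables: 1.

1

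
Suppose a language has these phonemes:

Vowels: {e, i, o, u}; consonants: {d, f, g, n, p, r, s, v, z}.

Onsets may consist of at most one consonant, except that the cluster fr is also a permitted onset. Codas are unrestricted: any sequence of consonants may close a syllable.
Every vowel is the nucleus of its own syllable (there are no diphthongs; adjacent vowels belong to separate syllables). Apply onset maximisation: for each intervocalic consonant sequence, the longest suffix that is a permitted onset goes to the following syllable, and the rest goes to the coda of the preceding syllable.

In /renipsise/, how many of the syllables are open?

The vowels are e, i, i, e — 4 nuclei, so 4 syllables.
/e…i/ gap (V1→V2): /n/ is a single consonant, so it becomes the next onset.
/i…i/ gap (V2→V3): /ps/ splits as /p/ + /s/ (/s/ is the longest suffix that is a licit onset).
/i…e/ gap (V3→V4): just /s/ — single C goes to the following onset.
Result: re.nip.si.se.
Classifying each syllable: /re/ (open), /nip/ (closed), /si/ (open), /se/ (open).
Open syllables: 3.

3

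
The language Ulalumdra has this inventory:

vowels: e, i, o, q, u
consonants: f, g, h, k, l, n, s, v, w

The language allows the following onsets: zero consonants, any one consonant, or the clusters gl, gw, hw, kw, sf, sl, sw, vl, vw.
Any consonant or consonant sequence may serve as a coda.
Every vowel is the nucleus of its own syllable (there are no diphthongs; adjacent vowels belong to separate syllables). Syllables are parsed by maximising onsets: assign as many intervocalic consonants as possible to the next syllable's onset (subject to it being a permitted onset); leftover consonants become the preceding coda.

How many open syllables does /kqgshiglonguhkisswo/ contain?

2

Nuclei (vowels): q, i, o, u, i, o → 6 syllables.
/q…i/ gap (V1→V2): /gsh/; trying suffixes from longest down, /h/ is the first permitted one, so coda /gs/ | onset /h/.
/i…o/ gap (V2→V3): /gl/ is a licit onset in full, so it all attaches to the next syllable.
/o…u/ gap (V3→V4): /ng/; trying suffixes from longest down, /g/ is the first permitted one, so coda /n/ | onset /g/.
/u…i/ gap (V4→V5): /hk/; trying suffixes from longest down, /k/ is the first permitted one, so coda /h/ | onset /k/.
/i…o/ gap (V5→V6): /ssw/ — longest licit onset from the right is /sw/, leaving /s/ as coda.
Putting it together: kqgs.hi.glon.guh.kis.swo.
Classifying each syllable: /kqgs/ (closed), /hi/ (open), /glon/ (closed), /guh/ (closed), /kis/ (closed), /swo/ (open).
Open syllables: 2.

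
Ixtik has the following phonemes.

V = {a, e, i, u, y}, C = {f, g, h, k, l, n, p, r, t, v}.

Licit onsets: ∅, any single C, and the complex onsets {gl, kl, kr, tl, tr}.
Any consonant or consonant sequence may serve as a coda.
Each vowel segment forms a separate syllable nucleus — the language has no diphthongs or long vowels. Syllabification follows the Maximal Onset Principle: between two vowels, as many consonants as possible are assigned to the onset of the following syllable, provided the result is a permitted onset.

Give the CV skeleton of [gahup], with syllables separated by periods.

CV.CVC

Vowels present: a, u; each is a nucleus, giving 2 syllables.
Between /a/ (V1) and /u/ (V2): /h/ → onset of the next syllable (single consonants are always licit onsets).
So the parse is ga.hup.
Mapping each syllable to C/V: /ga/ → CV, /hup/ → CVC.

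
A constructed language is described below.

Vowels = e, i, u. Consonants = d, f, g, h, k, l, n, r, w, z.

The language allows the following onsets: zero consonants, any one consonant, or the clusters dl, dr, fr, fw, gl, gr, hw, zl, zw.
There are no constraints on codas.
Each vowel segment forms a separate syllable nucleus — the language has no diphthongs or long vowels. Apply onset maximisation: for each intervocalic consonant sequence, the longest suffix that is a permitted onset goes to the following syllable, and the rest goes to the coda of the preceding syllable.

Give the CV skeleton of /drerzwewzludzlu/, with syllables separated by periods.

Nuclei (vowels): e, e, u, u → 4 syllables.
σ1/σ2 boundary: /rzw/ — longest licit onset from the right is /zw/, leaving /r/ as coda.
σ2/σ3 boundary: cluster /wzl/ — the longest permitted-onset suffix is /zl/; onset = /zl/, preceding coda = /w/.
σ3/σ4 boundary: /dzl/ splits as /d/ + /zl/ (/zl/ is the longest suffix that is a licit onset).
Putting it together: drer.zwew.zlud.zlu.
Mapping each syllable to C/V: /drer/ → CCVC, /zwew/ → CCVC, /zlud/ → CCVC, /zlu/ → CCV.

CCVC.CCVC.CCVC.CCV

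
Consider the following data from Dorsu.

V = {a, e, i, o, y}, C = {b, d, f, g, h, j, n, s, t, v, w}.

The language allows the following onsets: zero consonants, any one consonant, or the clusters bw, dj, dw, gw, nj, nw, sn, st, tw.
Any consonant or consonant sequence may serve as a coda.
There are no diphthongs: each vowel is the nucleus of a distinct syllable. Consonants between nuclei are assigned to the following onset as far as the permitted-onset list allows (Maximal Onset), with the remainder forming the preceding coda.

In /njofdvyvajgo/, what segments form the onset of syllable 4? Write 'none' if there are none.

g

The vowels are o, y, a, o — 4 nuclei, so 4 syllables.
V1 /o/ – V2 /y/: /fdv/ splits as /fd/ + /v/ (/v/ is the longest suffix that is a licit onset).
V2 /y/ – V3 /a/: /v/ is a single consonant, so it becomes the next onset.
V3 /a/ – V4 /o/: /jg/ — longest licit onset from the right is /g/, leaving /j/ as coda.
So the parse is njofd.vy.vaj.go.
Syllable 4 is /go/: onset /g/, nucleus /o/, coda ∅.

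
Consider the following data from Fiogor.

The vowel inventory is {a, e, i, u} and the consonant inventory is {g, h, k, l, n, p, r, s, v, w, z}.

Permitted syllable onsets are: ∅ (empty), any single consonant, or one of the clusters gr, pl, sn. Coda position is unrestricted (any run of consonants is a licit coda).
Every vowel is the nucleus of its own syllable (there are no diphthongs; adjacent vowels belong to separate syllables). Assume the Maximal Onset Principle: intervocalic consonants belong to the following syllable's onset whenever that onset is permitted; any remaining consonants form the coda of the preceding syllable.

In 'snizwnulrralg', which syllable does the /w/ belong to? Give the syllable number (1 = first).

Vowels present: i, u, a; each is a nucleus, giving 3 syllables.
σ1/σ2 boundary: cluster /zwn/ — the longest permitted-onset suffix is /n/; onset = /n/, preceding coda = /zw/.
σ2/σ3 boundary: cluster /lrr/ — the longest permitted-onset suffix is /r/; onset = /r/, preceding coda = /lr/.
Putting it together: snizw.nulr.ralg.
The /w/ is in the coda of syllable 1 (/snizw/).

1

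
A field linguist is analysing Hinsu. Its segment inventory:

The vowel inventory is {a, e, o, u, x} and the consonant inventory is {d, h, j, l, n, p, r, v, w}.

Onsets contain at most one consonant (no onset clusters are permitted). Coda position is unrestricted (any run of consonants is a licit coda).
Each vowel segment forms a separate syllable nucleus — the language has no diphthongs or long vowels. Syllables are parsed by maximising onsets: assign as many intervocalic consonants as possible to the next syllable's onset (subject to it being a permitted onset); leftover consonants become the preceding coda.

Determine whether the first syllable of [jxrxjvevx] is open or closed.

Nuclei (vowels): x, x, e, x → 4 syllables.
Between /x/ (V1) and /x/ (V2): just /r/ — single C goes to the following onset.
Between /x/ (V2) and /e/ (V3): /jv/ — longest licit onset from the right is /v/, leaving /j/ as coda.
Between /e/ (V3) and /x/ (V4): /v/ is a single consonant, so it becomes the next onset.
Syllabification: jx.rxj.ve.vx.
Syllable 1 is /jx/; it ends in its nucleus with no coda, so it is open.

open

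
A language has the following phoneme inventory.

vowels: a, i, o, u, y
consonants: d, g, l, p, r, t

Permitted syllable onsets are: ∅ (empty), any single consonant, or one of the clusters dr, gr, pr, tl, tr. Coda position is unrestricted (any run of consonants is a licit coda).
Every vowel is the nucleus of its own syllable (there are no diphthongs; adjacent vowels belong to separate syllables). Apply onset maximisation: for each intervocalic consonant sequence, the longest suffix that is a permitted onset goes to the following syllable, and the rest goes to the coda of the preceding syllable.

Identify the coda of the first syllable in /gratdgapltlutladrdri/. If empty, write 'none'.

td

Vowels present: a, a, u, a, i; each is a nucleus, giving 5 syllables.
Between /a/ (V1) and /a/ (V2): cluster /tdg/ — the longest permitted-onset suffix is /g/; onset = /g/, preceding coda = /td/.
Between /a/ (V2) and /u/ (V3): /pltl/ splits as /pl/ + /tl/ (/tl/ is the longest suffix that is a licit onset).
Between /u/ (V3) and /a/ (V4): /tl/ — entire cluster is a permitted onset → onset /tl/, coda ∅.
Between /a/ (V4) and /i/ (V5): /drdr/; trying suffixes from longest down, /dr/ is the first permitted one, so coda /dr/ | onset /dr/.
Syllabification: gratd.gapl.tlu.tladr.dri.
Syllable 1 is /gratd/: onset /gr/, nucleus /a/, coda /td/.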